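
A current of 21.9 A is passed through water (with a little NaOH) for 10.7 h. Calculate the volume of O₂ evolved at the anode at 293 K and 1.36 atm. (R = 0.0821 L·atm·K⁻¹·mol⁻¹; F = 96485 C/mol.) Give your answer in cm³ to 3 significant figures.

Q = 21.9 A × 38520 s = 8.436×10^5 C
Moles of electrons = 8.436×10^5 / 96485 = 8.743 mol
2H₂O → O₂ + 4H⁺ + 4e⁻, so n(O₂) = 8.743 / 4 = 2.186 mol
V = nRT/P = 2.186 × 0.0821 × 293 / 1.36 = 38.67 L
= 38700 cm³

38700 cm³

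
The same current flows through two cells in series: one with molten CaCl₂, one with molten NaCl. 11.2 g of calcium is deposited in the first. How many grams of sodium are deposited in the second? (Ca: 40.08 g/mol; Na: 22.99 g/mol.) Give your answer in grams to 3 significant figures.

12.8 g

n(Ca) = 11.2 / 40.08 = 0.2794 mol
Ca²⁺ + 2e⁻ → Ca, so n(e⁻) = 2 × 0.2794 = 0.5588 mol
Since the cells are in series, n(e⁻) in the Na cell is also 0.5588 mol.
Na⁺ + e⁻ → Na, so n(Na) = 0.5588 mol
m(Na) = 0.5588 × 22.99 = 12.8 g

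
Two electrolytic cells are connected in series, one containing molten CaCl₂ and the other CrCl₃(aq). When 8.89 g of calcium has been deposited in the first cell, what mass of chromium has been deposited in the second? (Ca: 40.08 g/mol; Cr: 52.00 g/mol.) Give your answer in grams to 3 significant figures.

n(Ca) = 8.89 / 40.08 = 0.2218 mol
Ca²⁺ + 2e⁻ → Ca, so n(e⁻) = 2 × 0.2218 = 0.4436 mol
The cells are in series, so the same charge (and hence the same n(e⁻) = 0.4436 mol) passes through both.
Cr³⁺ + 3e⁻ → Cr, so n(Cr) = 0.4436 / 3 = 0.1479 mol
m(Cr) = 0.1479 × 52.00 = 7.69 g

7.69 g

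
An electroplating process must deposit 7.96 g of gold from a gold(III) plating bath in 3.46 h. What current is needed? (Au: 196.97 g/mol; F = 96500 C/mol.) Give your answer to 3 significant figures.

n(Au) = 7.96 / 196.97 = 0.04041 mol
Au³⁺ + 3e⁻ → Au, so n(e⁻) = 3 × 0.04041 = 0.1212 mol
Q = 0.1212 × 96500 = 11700 C
I = Q / t = 11700 / 12456 s = 0.939 A

0.939 A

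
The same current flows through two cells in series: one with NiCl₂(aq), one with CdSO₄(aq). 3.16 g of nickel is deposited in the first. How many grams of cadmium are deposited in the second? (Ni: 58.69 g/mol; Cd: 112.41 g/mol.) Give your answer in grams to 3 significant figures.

n(Ni) = 3.16 / 58.69 = 0.05384 mol
Ni²⁺ + 2e⁻ → Ni, so n(e⁻) = 2 × 0.05384 = 0.1077 mol
The cells are in series, so the same charge (and hence the same n(e⁻) = 0.1077 mol) passes through both.
Cd²⁺ + 2e⁻ → Cd, so n(Cd) = 0.1077 / 2 = 0.05385 mol
m(Cd) = 0.05385 × 112.41 = 6.05 g

6.05 g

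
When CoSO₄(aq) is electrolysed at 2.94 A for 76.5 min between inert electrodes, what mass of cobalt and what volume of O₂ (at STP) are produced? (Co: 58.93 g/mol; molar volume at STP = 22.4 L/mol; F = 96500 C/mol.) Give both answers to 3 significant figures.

Q = 2.94 × 4590 = 13490 C; n(e⁻) = 13490 / 96500 = 0.1398 mol
Cathode: Co²⁺ + 2e⁻ → Co → n(Co) = 0.1398/2 = 0.06990 mol → 4.12 g
Anode: 2H₂O → O₂ + 4H⁺ + 4e⁻ → n(O₂) = 0.1398/4 = 0.03495 mol → 0.783 L

4.12 g Co; 0.783 L O₂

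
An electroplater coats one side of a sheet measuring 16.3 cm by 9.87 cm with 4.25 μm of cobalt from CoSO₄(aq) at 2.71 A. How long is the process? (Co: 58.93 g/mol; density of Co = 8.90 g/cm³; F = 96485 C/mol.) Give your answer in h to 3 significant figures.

Plated area = 16.3 × 9.87 = 160.9 cm²
Volume = 160.9 × 4.25×10⁻⁴ cm = 0.06838 cm³
m(Co) = 0.06838 × 8.90 = 0.6086 g
n(Co) = 0.6086 / 58.93 = 0.01033 mol; n(e⁻) = 2 × 0.01033 = 0.02066 mol
Q = 0.02066 × 96485 = 1993 C
t = 1993 / 2.71 = 735.4 s = 0.204 h

0.204 h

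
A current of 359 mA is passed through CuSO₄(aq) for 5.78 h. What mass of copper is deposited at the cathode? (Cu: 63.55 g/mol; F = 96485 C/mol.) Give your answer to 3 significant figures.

Q = 0.359 A × 20808 s = 7470 C
n(e⁻) = Q/F = 7470/96485 = 0.07742 mol
Cu²⁺ + 2e⁻ → Cu, so n(Cu) = 0.07742 / 2 = 0.03871 mol
m = 0.03871 × 63.55 = 2.46 g

2.46 g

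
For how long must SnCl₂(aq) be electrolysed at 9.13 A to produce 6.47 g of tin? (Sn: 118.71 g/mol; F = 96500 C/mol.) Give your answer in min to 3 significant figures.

n(Sn) = 6.47 / 118.71 = 0.05450 mol
Sn²⁺ + 2e⁻ → Sn, so n(e⁻) = 2 × 0.05450 = 0.1090 mol
Q = 0.1090 × 96500 = 10520 C
t = Q / I = 10520 / 9.13 = 1152 s = 19.2 min

19.2 min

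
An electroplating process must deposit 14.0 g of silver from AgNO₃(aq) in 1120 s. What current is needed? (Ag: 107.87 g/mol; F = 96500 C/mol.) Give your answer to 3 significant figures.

11.2 A

n(Ag) = 14.0 / 107.87 = 0.1298 mol
Ag⁺ + e⁻ → Ag, so n(e⁻) = 0.1298 mol
Q = 0.1298 × 96500 = 12530 C
I = Q / t = 12530 / 1120 s = 11.2 A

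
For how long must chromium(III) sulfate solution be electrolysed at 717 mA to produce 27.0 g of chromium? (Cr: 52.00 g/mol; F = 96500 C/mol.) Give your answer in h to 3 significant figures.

n(Cr) = 27.0 / 52.00 = 0.5192 mol
Cr³⁺ + 3e⁻ → Cr, so n(e⁻) = 3 × 0.5192 = 1.558 mol
Q = 1.558 × 96500 = 1.503×10^5 C
t = Q / I = 1.503×10^5 / 0.717 = 2.096×10^5 s = 58.2 h

58.2 h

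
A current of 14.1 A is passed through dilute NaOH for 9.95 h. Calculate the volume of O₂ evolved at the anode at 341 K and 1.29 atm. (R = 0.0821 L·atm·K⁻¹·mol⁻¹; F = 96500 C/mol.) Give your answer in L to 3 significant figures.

Q = It = 14.1 × 35820 = 5.051×10^5 C
n(e⁻) = Q/F = 5.051×10^5/96500 = 5.234 mol
2H₂O → O₂ + 4H⁺ + 4e⁻, so n(O₂) = 5.234 / 4 = 1.309 mol
V = nRT/P = 1.309 × 0.0821 × 341 / 1.29 = 28.41 L

28.4 L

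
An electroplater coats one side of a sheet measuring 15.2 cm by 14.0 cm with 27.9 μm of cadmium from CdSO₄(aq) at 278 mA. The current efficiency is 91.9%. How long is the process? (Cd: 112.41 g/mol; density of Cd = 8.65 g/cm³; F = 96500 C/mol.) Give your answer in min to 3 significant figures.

Plated area = 15.2 × 14.0 = 212.8 cm²
Volume = 212.8 × 27.9×10⁻⁴ cm = 0.5937 cm³
m(Cd) = 0.5937 × 8.65 = 5.136 g
n(Cd) = 5.136 / 112.41 = 0.04569 mol; n(e⁻) = 2 × 0.04569 = 0.09138 mol
Q = 0.09138 × 96500 / 0.919 = 9595 C
t = 9595 / 0.278 = 34510 s = 575 min

575 min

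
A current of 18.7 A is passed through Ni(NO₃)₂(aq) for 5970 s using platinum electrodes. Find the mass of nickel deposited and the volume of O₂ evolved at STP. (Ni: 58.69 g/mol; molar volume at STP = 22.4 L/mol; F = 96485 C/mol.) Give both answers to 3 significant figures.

Q = 18.7 × 5970 = 1.116×10^5 C; n(e⁻) = 1.116×10^5 / 96485 = 1.157 mol
Cathode: Ni²⁺ + 2e⁻ → Ni → n(Ni) = 1.157/2 = 0.5785 mol → 34.0 g
Anode: 2H₂O → O₂ + 4H⁺ + 4e⁻ → n(O₂) = 1.157/4 = 0.2893 mol → 6.48 L

34.0 g Ni; 6.48 L O₂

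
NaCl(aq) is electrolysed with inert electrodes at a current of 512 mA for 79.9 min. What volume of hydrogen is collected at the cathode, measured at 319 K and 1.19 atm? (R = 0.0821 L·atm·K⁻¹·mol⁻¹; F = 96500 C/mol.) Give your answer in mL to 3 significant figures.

Q = It = 0.512 × 4794 = 2455 C
n(e⁻) = 2455 / 96500 = 0.02544 mol
2H⁺ + 2e⁻ → H₂, so n(H₂) = 0.02544 / 2 = 0.01272 mol
V = nRT/P = 0.01272 × 0.0821 × 319 / 1.19 = 0.2799 L
= 280 mL

280 mL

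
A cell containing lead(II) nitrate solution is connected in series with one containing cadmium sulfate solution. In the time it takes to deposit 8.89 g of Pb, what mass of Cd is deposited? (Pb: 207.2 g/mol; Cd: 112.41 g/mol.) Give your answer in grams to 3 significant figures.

4.82 g

n(Pb) = 8.89 / 207.2 = 0.04291 mol
Pb²⁺ + 2e⁻ → Pb, so n(e⁻) = 2 × 0.04291 = 0.08582 mol
Since the cells are in series, n(e⁻) in the Cd cell is also 0.08582 mol.
Cd²⁺ + 2e⁻ → Cd, so n(Cd) = 0.08582 / 2 = 0.04291 mol
m(Cd) = 0.04291 × 112.41 = 4.82 g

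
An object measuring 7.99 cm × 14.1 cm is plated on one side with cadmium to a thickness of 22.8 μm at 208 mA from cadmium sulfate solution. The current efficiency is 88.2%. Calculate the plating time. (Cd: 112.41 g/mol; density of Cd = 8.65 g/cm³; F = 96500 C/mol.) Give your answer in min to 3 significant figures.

Plated area = 7.99 × 14.1 = 112.7 cm²
Volume = 112.7 × 22.8×10⁻⁴ cm = 0.2570 cm³
m(Cd) = 0.2570 × 8.65 = 2.223 g
n(Cd) = 2.223 / 112.41 = 0.01978 mol; n(e⁻) = 2 × 0.01978 = 0.03956 mol
Q = 0.03956 × 96500 / 0.882 = 4328 C
t = 4328 / 0.208 = 20810 s = 347 min

347 min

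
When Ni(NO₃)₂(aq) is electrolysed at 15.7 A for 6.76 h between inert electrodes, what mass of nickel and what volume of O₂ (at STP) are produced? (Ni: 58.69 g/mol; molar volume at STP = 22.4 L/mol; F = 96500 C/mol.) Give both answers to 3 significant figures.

116 g Ni; 22.2 L O₂

Q = 15.7 × 24336 = 3.821×10^5 C; n(e⁻) = 3.821×10^5 / 96500 = 3.960 mol
Cathode: Ni²⁺ + 2e⁻ → Ni → n(Ni) = 3.960/2 = 1.980 mol → 116 g
Anode: 2H₂O → O₂ + 4H⁺ + 4e⁻ → n(O₂) = 3.960/4 = 0.9900 mol → 22.2 L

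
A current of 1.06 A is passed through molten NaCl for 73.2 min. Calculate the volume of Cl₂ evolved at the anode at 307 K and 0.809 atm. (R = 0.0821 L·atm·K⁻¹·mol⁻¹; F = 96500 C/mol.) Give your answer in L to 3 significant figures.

0.752 L

Q = 1.06 A × 4392 s = 4656 C
n(e⁻) = Q/F = 4656/96500 = 0.04825 mol
2Cl⁻ → Cl₂ + 2e⁻, so n(Cl₂) = 0.04825 / 2 = 0.02413 mol
V = nRT/P = 0.02413 × 0.0821 × 307 / 0.809 = 0.7518 L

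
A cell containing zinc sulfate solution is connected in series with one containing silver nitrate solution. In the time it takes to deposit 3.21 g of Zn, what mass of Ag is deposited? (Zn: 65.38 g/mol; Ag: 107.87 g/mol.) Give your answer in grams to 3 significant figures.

n(Zn) = 3.21 / 65.38 = 0.04910 mol
Zn²⁺ + 2e⁻ → Zn, so n(e⁻) = 2 × 0.04910 = 0.09820 mol
Since the cells are in series, n(e⁻) in the Ag cell is also 0.09820 mol.
Ag⁺ + e⁻ → Ag, so n(Ag) = 0.09820 mol
m(Ag) = 0.09820 × 107.87 = 10.6 g

10.6 g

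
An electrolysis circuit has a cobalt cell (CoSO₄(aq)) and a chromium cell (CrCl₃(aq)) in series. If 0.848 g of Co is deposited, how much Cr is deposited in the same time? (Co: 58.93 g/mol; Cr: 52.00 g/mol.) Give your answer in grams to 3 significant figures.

n(Co) = 0.848 / 58.93 = 0.01439 mol
Co²⁺ + 2e⁻ → Co, so n(e⁻) = 2 × 0.01439 = 0.02878 mol
The cells are in series, so the same charge (and hence the same n(e⁻) = 0.02878 mol) passes through both.
Cr³⁺ + 3e⁻ → Cr, so n(Cr) = 0.02878 / 3 = 0.009593 mol
m(Cr) = 0.009593 × 52.00 = 0.499 g

0.499 g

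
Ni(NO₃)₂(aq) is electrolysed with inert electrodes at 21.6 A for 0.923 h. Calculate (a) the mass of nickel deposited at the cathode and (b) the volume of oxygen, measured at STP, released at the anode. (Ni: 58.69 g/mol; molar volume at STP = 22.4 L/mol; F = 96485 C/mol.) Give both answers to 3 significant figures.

21.8 g Ni; 4.17 L O₂

Q = 21.6 × 3322.8 = 71770 C; n(e⁻) = 71770 / 96485 = 0.7438 mol
Cathode: Ni²⁺ + 2e⁻ → Ni → n(Ni) = 0.7438/2 = 0.3719 mol → 21.8 g
Anode: 2H₂O → O₂ + 4H⁺ + 4e⁻ → n(O₂) = 0.7438/4 = 0.1860 mol → 4.17 L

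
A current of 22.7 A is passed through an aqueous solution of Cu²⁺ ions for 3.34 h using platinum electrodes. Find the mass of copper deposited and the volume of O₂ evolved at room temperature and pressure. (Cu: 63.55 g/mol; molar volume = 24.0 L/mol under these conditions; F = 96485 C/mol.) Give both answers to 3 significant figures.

89.9 g Cu; 17.0 L O₂

Q = 22.7 × 12024 = 2.729×10^5 C; n(e⁻) = 2.729×10^5 / 96485 = 2.828 mol
Cathode: Cu²⁺ + 2e⁻ → Cu → n(Cu) = 2.828/2 = 1.414 mol → 89.9 g
Anode: 2H₂O → O₂ + 4H⁺ + 4e⁻ → n(O₂) = 2.828/4 = 0.7070 mol → 17.0 L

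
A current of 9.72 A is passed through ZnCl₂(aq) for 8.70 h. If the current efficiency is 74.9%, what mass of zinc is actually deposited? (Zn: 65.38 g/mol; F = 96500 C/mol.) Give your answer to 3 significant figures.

Q = 9.72 × 31320 = 3.044×10^5 C
n(e⁻) = 3.044×10^5 / 96500 = 3.154 mol
Zn²⁺ + 2e⁻ → Zn, so theoretical m(Zn) = 1.577 × 65.38 = 103.1 g
Actual mass = 74.9% × 103.1 = 77.2 g

77.2 g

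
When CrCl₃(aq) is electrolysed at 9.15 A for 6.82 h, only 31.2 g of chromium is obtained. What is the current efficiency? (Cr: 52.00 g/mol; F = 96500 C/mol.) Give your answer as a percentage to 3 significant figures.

77.3%

Q = 9.15 × 24552 = 2.247×10^5 C
n(e⁻) = 2.247×10^5 / 96500 = 2.328 mol
Cr³⁺ + 3e⁻ → Cr, so theoretical n(Cr) = 0.7760 mol → 40.35 g
Efficiency = 31.2 / 40.35 = 0.7732 = 77.3%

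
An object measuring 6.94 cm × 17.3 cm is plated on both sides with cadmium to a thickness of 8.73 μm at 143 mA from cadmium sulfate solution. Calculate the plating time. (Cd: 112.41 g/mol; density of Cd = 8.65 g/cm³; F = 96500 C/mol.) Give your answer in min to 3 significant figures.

363 min

Plated area = 2 × 6.94 × 17.3 = 240.1 cm²
Volume = 240.1 × 8.73×10⁻⁴ cm = 0.2096 cm³
m(Cd) = 0.2096 × 8.65 = 1.813 g
n(Cd) = 1.813 / 112.41 = 0.01613 mol; n(e⁻) = 2 × 0.01613 = 0.03226 mol
Q = 0.03226 × 96500 = 3113 C
t = 3113 / 0.143 = 21770 s = 363 min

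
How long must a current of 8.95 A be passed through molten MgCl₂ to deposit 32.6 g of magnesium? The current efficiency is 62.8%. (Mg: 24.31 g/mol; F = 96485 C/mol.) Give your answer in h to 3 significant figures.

n(Mg) = 32.6 / 24.31 = 1.341 mol
Mg²⁺ + 2e⁻ → Mg, so n(e⁻) = 2 × 1.341 = 2.682 mol
Q = 2.682 × 96485 / 0.628 = 4.121×10^5 C
t = Q / I = 4.121×10^5 / 8.95 = 46040 s = 12.8 h

12.8 h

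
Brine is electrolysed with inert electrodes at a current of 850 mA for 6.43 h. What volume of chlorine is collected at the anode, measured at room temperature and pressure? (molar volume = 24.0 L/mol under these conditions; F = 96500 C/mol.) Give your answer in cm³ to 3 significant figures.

2450 cm³

Charge passed = 0.850 × 23148 = 19680 C
Moles of electrons = 19680 / 96500 = 0.2039 mol
2Cl⁻ → Cl₂ + 2e⁻, so n(Cl₂) = 0.2039 / 2 = 0.1020 mol
V = 0.1020 × 24.0 = 2.448 L
= 2450 cm³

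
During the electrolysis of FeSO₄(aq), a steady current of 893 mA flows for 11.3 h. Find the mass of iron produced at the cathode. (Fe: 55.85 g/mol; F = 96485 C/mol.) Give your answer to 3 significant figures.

Charge passed = 0.893 × 40680 = 36330 C
n(e⁻) = 36330 / 96485 = 0.3765 mol
Fe²⁺ + 2e⁻ → Fe, so n(Fe) = 0.3765 / 2 = 0.1883 mol
m = 0.1883 × 55.85 = 10.5 g

10.5 g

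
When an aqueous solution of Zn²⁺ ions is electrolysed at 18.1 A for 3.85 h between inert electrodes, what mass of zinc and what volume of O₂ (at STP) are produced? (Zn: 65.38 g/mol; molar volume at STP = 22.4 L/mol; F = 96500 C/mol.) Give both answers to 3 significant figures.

85.0 g Zn; 14.6 L O₂

Q = 18.1 × 13860 = 2.509×10^5 C; n(e⁻) = 2.509×10^5 / 96500 = 2.600 mol
Cathode: Zn²⁺ + 2e⁻ → Zn → n(Zn) = 2.600/2 = 1.300 mol → 85.0 g
Anode: 2H₂O → O₂ + 4H⁺ + 4e⁻ → n(O₂) = 2.600/4 = 0.6500 mol → 14.6 L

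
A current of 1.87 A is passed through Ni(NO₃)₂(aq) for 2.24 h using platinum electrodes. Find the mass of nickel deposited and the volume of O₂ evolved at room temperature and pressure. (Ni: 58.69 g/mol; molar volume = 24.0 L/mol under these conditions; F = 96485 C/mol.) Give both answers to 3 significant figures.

4.59 g Ni; 0.938 L O₂

Q = 1.87 × 8064 = 15080 C; n(e⁻) = 15080 / 96485 = 0.1563 mol
Cathode: Ni²⁺ + 2e⁻ → Ni → n(Ni) = 0.1563/2 = 0.07815 mol → 4.59 g
Anode: 2H₂O → O₂ + 4H⁺ + 4e⁻ → n(O₂) = 0.1563/4 = 0.03908 mol → 0.938 L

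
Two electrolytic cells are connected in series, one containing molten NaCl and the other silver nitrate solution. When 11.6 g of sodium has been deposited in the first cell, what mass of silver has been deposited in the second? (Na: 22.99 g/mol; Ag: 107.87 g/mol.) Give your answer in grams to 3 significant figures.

n(Na) = 11.6 / 22.99 = 0.5046 mol
Na⁺ + e⁻ → Na, so n(e⁻) = 0.5046 mol
Since the cells are in series, n(e⁻) in the Ag cell is also 0.5046 mol.
Ag⁺ + e⁻ → Ag, so n(Ag) = 0.5046 mol
m(Ag) = 0.5046 × 107.87 = 54.4 g

54.4 g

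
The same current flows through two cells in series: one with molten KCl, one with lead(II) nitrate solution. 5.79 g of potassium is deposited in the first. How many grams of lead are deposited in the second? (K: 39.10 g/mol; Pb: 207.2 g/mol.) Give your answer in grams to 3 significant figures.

15.3 g

n(K) = 5.79 / 39.10 = 0.1481 mol
K⁺ + e⁻ → K, so n(e⁻) = 0.1481 mol
The cells are in series, so the same charge (and hence the same n(e⁻) = 0.1481 mol) passes through both.
Pb²⁺ + 2e⁻ → Pb, so n(Pb) = 0.1481 / 2 = 0.07405 mol
m(Pb) = 0.07405 × 207.2 = 15.3 g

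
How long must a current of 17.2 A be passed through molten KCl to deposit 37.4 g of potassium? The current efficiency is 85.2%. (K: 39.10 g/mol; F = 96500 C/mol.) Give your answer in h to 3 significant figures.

1.75 h

n(K) = 37.4 / 39.10 = 0.9565 mol
K⁺ + e⁻ → K, so n(e⁻) = 0.9565 mol
Q = 0.9565 × 96500 / 0.852 = 1.083×10^5 C
t = Q / I = 1.083×10^5 / 17.2 = 6297 s = 1.75 h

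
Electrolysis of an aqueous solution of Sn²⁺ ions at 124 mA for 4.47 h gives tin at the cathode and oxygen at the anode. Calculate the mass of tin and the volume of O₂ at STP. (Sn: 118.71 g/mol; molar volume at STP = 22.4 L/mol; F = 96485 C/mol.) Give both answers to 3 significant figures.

1.23 g Sn; 0.116 L O₂

Q = 0.124 × 16092 = 1995 C; n(e⁻) = 1995 / 96485 = 0.02068 mol
Cathode: Sn²⁺ + 2e⁻ → Sn → n(Sn) = 0.02068/2 = 0.01034 mol → 1.23 g
Anode: 2H₂O → O₂ + 4H⁺ + 4e⁻ → n(O₂) = 0.02068/4 = 0.005170 mol → 0.116 L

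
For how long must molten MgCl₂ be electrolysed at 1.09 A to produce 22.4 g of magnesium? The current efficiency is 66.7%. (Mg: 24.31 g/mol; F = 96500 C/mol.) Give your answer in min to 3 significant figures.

4080 min

n(Mg) = 22.4 / 24.31 = 0.9214 mol
Mg²⁺ + 2e⁻ → Mg, so n(e⁻) = 2 × 0.9214 = 1.843 mol
Q = 1.843 × 96500 / 0.667 = 2.666×10^5 C
t = Q / I = 2.666×10^5 / 1.09 = 2.446×10^5 s = 4080 min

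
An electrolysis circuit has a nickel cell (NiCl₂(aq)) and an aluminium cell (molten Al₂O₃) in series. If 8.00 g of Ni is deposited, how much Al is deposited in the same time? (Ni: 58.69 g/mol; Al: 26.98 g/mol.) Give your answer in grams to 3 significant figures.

n(Ni) = 8.00 / 58.69 = 0.1363 mol
Ni²⁺ + 2e⁻ → Ni, so n(e⁻) = 2 × 0.1363 = 0.2726 mol
Same current for the same time ⇒ same n(e⁻) = 0.2726 mol in both cells.
Al³⁺ + 3e⁻ → Al, so n(Al) = 0.2726 / 3 = 0.09087 mol
m(Al) = 0.09087 × 26.98 = 2.45 g

2.45 g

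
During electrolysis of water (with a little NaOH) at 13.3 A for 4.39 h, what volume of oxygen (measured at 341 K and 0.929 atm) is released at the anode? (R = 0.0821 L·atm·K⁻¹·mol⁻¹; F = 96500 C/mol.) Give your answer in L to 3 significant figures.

Q = It = 13.3 × 15804 = 2.102×10^5 C
Moles of electrons = 2.102×10^5 / 96500 = 2.178 mol
2H₂O → O₂ + 4H⁺ + 4e⁻, so n(O₂) = 2.178 / 4 = 0.5445 mol
V = nRT/P = 0.5445 × 0.0821 × 341 / 0.929 = 16.41 L

16.4 L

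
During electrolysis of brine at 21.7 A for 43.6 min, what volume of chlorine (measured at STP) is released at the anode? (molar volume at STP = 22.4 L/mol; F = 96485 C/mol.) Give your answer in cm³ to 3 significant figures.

Charge passed = 21.7 × 2616 = 56770 C
n(e⁻) = 56770 / 96485 = 0.5884 mol
2Cl⁻ → Cl₂ + 2e⁻, so n(Cl₂) = 0.5884 / 2 = 0.2942 mol
V = 0.2942 × 22.4 = 6.590 L
= 6590 cm³

6590 cm³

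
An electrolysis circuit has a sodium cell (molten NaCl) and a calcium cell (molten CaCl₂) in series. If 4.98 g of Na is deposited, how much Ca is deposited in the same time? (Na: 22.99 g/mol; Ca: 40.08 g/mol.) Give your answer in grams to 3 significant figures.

n(Na) = 4.98 / 22.99 = 0.2166 mol
Na⁺ + e⁻ → Na, so n(e⁻) = 0.2166 mol
Same current for the same time ⇒ same n(e⁻) = 0.2166 mol in both cells.
Ca²⁺ + 2e⁻ → Ca, so n(Ca) = 0.2166 / 2 = 0.1083 mol
m(Ca) = 0.1083 × 40.08 = 4.34 g

4.34 g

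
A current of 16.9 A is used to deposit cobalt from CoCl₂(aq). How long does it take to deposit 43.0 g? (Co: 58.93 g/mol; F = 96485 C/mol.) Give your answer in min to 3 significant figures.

139 min

n(Co) = 43.0 / 58.93 = 0.7297 mol
Co²⁺ + 2e⁻ → Co, so n(e⁻) = 2 × 0.7297 = 1.459 mol
Q = 1.459 × 96485 = 1.408×10^5 C
t = Q / I = 1.408×10^5 / 16.9 = 8331 s = 139 min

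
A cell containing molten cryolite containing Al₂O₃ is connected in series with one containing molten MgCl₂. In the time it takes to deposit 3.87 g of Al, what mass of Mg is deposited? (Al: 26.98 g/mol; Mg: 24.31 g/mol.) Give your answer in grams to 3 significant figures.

n(Al) = 3.87 / 26.98 = 0.1434 mol
Al³⁺ + 3e⁻ → Al, so n(e⁻) = 3 × 0.1434 = 0.4302 mol
In series, the same 0.4302 mol of electrons flows through the second cell.
Mg²⁺ + 2e⁻ → Mg, so n(Mg) = 0.4302 / 2 = 0.2151 mol
m(Mg) = 0.2151 × 24.31 = 5.23 g

5.23 g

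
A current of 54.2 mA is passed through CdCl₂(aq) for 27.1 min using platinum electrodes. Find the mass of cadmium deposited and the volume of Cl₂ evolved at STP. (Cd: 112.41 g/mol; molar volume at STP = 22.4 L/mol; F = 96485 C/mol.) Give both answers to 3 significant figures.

0.0513 g Cd; 0.0102 L Cl₂

Q = 0.0542 × 1626 = 88.13 C; n(e⁻) = 88.13 / 96485 = 9.134×10^-4 mol
Cathode: Cd²⁺ + 2e⁻ → Cd → n(Cd) = 9.134×10^-4/2 = 4.567×10^-4 mol → 0.0513 g
Anode: 2Cl⁻ → Cl₂ + 2e⁻ → n(Cl₂) = 9.134×10^-4/2 = 4.567×10^-4 mol → 0.0102 L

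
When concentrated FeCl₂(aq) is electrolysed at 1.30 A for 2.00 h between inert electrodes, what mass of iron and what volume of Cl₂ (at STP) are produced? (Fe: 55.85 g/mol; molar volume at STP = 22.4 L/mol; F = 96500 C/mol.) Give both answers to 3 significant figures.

2.71 g Fe; 1.09 L Cl₂

Q = 1.30 × 7200 = 9360 C; n(e⁻) = 9360 / 96500 = 0.09699 mol
Cathode: Fe²⁺ + 2e⁻ → Fe → n(Fe) = 0.09699/2 = 0.04850 mol → 2.71 g
Anode: 2Cl⁻ → Cl₂ + 2e⁻ → n(Cl₂) = 0.09699/2 = 0.04850 mol → 1.09 L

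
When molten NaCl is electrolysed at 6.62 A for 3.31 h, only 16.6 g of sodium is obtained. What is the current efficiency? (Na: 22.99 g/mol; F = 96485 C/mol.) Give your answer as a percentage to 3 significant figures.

Q = 6.62 × 11916 = 78880 C
n(e⁻) = 78880 / 96485 = 0.8175 mol
Na⁺ + e⁻ → Na, so theoretical n(Na) = 0.8175 mol → 18.79 g
Efficiency = 16.6 / 18.79 = 0.8834 = 88.3%

88.3%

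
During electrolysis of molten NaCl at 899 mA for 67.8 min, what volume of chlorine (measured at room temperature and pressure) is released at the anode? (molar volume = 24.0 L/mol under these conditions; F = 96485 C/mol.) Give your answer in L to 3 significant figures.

Q = 0.899 A × 4068 s = 3657 C
n(e⁻) = Q/F = 3657/96485 = 0.03790 mol
2Cl⁻ → Cl₂ + 2e⁻, so n(Cl₂) = 0.03790 / 2 = 0.01895 mol
V = 0.01895 × 24.0 = 0.4548 L

0.455 L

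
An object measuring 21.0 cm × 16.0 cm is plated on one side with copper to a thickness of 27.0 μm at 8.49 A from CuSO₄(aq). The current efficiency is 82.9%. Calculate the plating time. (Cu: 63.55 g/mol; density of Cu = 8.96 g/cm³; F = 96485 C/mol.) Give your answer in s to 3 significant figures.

3510 s

Plated area = 21.0 × 16.0 = 336.0 cm²
Volume = 336.0 × 27.0×10⁻⁴ cm = 0.9072 cm³
m(Cu) = 0.9072 × 8.96 = 8.129 g
n(Cu) = 8.129 / 63.55 = 0.1279 mol; n(e⁻) = 2 × 0.1279 = 0.2558 mol
Q = 0.2558 × 96485 / 0.829 = 29770 C
t = 29770 / 8.49 = 3506 s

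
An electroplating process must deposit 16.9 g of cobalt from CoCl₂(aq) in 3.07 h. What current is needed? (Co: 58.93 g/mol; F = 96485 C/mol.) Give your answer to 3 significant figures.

5.01 A

n(Co) = 16.9 / 58.93 = 0.2868 mol
Co²⁺ + 2e⁻ → Co, so n(e⁻) = 2 × 0.2868 = 0.5736 mol
Q = 0.5736 × 96485 = 55340 C
I = Q / t = 55340 / 11052 s = 5.01 A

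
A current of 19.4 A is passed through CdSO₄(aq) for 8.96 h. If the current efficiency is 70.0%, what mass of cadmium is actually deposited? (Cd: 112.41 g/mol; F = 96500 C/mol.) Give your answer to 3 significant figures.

255 g

Q = 19.4 × 32256 = 6.258×10^5 C
n(e⁻) = 6.258×10^5 / 96500 = 6.485 mol
Cd²⁺ + 2e⁻ → Cd, so theoretical m(Cd) = 3.243 × 112.41 = 364.5 g
Actual mass = 70.0% × 364.5 = 255 g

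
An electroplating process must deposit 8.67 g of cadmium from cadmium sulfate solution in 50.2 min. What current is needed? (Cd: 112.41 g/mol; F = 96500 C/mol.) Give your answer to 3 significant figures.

n(Cd) = 8.67 / 112.41 = 0.07713 mol
Cd²⁺ + 2e⁻ → Cd, so n(e⁻) = 2 × 0.07713 = 0.1543 mol
Q = 0.1543 × 96500 = 14890 C
I = Q / t = 14890 / 3012 s = 4.94 A

4.94 A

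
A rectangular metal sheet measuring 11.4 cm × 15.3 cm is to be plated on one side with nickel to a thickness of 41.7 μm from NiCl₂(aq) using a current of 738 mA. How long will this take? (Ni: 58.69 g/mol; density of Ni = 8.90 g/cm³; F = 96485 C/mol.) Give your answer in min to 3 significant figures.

481 min

Plated area = 11.4 × 15.3 = 174.4 cm²
Volume = 174.4 × 41.7×10⁻⁴ cm = 0.7272 cm³
m(Ni) = 0.7272 × 8.90 = 6.472 g
n(Ni) = 6.472 / 58.69 = 0.1103 mol; n(e⁻) = 2 × 0.1103 = 0.2206 mol
Q = 0.2206 × 96485 = 21280 C
t = 21280 / 0.738 = 28830 s = 481 min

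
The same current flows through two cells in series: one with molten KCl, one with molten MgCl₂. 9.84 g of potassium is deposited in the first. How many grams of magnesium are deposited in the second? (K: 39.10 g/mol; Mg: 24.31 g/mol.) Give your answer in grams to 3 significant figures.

n(K) = 9.84 / 39.10 = 0.2517 mol
K⁺ + e⁻ → K, so n(e⁻) = 0.2517 mol
In series, the same 0.2517 mol of electrons flows through the second cell.
Mg²⁺ + 2e⁻ → Mg, so n(Mg) = 0.2517 / 2 = 0.1259 mol
m(Mg) = 0.1259 × 24.31 = 3.06 g

3.06 g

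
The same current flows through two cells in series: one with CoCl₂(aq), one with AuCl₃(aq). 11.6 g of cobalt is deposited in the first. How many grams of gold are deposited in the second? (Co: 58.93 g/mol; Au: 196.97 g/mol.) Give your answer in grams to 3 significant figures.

n(Co) = 11.6 / 58.93 = 0.1968 mol
Co²⁺ + 2e⁻ → Co, so n(e⁻) = 2 × 0.1968 = 0.3936 mol
Same current for the same time ⇒ same n(e⁻) = 0.3936 mol in both cells.
Au³⁺ + 3e⁻ → Au, so n(Au) = 0.3936 / 3 = 0.1312 mol
m(Au) = 0.1312 × 196.97 = 25.8 g

25.8 g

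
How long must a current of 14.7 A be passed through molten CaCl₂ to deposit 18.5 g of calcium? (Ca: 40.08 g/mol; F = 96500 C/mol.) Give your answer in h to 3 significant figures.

1.68 h

n(Ca) = 18.5 / 40.08 = 0.4616 mol
Ca²⁺ + 2e⁻ → Ca, so n(e⁻) = 2 × 0.4616 = 0.9232 mol
Q = 0.9232 × 96500 = 89090 C
t = Q / I = 89090 / 14.7 = 6061 s = 1.68 h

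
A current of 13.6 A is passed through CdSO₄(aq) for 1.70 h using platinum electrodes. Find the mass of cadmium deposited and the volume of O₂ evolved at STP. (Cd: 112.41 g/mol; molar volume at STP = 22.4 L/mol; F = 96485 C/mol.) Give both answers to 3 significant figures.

Q = 13.6 × 6120 = 83230 C; n(e⁻) = 83230 / 96485 = 0.8626 mol
Cathode: Cd²⁺ + 2e⁻ → Cd → n(Cd) = 0.8626/2 = 0.4313 mol → 48.5 g
Anode: 2H₂O → O₂ + 4H⁺ + 4e⁻ → n(O₂) = 0.8626/4 = 0.2157 mol → 4.83 L

48.5 g Cd; 4.83 L O₂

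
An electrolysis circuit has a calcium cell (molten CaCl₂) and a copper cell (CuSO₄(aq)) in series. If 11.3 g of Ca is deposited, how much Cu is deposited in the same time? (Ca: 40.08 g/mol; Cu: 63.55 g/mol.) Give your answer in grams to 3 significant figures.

n(Ca) = 11.3 / 40.08 = 0.2819 mol
Ca²⁺ + 2e⁻ → Ca, so n(e⁻) = 2 × 0.2819 = 0.5638 mol
Since the cells are in series, n(e⁻) in the Cu cell is also 0.5638 mol.
Cu²⁺ + 2e⁻ → Cu, so n(Cu) = 0.5638 / 2 = 0.2819 mol
m(Cu) = 0.2819 × 63.55 = 17.9 g

17.9 g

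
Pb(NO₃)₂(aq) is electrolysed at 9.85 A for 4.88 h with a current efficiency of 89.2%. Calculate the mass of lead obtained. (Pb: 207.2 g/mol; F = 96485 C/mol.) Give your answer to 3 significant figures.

Q = 9.85 × 17568 = 1.730×10^5 C
n(e⁻) = 1.730×10^5 / 96485 = 1.793 mol
Pb²⁺ + 2e⁻ → Pb, so theoretical m(Pb) = 0.8965 × 207.2 = 185.8 g
Actual mass = 89.2% × 185.8 = 166 g

166 g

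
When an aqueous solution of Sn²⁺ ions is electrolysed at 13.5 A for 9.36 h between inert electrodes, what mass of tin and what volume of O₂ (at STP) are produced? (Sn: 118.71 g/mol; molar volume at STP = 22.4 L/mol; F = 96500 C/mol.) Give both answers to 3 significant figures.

Q = 13.5 × 33696 = 4.549×10^5 C; n(e⁻) = 4.549×10^5 / 96500 = 4.714 mol
Cathode: Sn²⁺ + 2e⁻ → Sn → n(Sn) = 4.714/2 = 2.357 mol → 280 g
Anode: 2H₂O → O₂ + 4H⁺ + 4e⁻ → n(O₂) = 4.714/4 = 1.179 mol → 26.4 L

280 g Sn; 26.4 L O₂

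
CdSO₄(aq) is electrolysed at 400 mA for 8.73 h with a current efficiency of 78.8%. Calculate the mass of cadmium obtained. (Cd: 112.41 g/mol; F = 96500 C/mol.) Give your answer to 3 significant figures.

Q = 0.400 × 31428 = 12570 C
n(e⁻) = 12570 / 96500 = 0.1303 mol
Cd²⁺ + 2e⁻ → Cd, so theoretical m(Cd) = 0.06515 × 112.41 = 7.324 g
Actual mass = 78.8% × 7.324 = 5.77 g

5.77 g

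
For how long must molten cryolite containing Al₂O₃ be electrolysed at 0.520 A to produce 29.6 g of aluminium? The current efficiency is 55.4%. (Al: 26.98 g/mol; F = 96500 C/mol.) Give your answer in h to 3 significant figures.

n(Al) = 29.6 / 26.98 = 1.097 mol
Al³⁺ + 3e⁻ → Al, so n(e⁻) = 3 × 1.097 = 3.291 mol
Q = 3.291 × 96500 / 0.554 = 5.733×10^5 C
t = Q / I = 5.733×10^5 / 0.520 = 1.103×10^6 s = 306 h

306 h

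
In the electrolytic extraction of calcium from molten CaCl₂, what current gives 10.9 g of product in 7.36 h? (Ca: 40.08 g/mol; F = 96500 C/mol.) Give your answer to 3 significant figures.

n(Ca) = 10.9 / 40.08 = 0.2720 mol
Ca²⁺ + 2e⁻ → Ca, so n(e⁻) = 2 × 0.2720 = 0.5440 mol
Q = 0.5440 × 96500 = 52500 C
I = Q / t = 52500 / 26496 s = 1.98 A

1.98 A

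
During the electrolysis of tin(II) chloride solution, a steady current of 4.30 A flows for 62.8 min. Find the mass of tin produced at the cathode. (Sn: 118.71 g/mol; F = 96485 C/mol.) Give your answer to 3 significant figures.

9.97 g

Q = It = 4.30 × 3768 = 16200 C
Moles of electrons = 16200 / 96485 = 0.1679 mol
Sn²⁺ + 2e⁻ → Sn, so n(Sn) = 0.1679 / 2 = 0.08395 mol
m = 0.08395 × 118.71 = 9.97 g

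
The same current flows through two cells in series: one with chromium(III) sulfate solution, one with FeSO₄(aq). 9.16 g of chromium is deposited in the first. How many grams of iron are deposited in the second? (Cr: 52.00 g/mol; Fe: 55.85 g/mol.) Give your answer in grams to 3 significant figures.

n(Cr) = 9.16 / 52.00 = 0.1762 mol
Cr³⁺ + 3e⁻ → Cr, so n(e⁻) = 3 × 0.1762 = 0.5286 mol
Since the cells are in series, n(e⁻) in the Fe cell is also 0.5286 mol.
Fe²⁺ + 2e⁻ → Fe, so n(Fe) = 0.5286 / 2 = 0.2643 mol
m(Fe) = 0.2643 × 55.85 = 14.8 g

14.8 g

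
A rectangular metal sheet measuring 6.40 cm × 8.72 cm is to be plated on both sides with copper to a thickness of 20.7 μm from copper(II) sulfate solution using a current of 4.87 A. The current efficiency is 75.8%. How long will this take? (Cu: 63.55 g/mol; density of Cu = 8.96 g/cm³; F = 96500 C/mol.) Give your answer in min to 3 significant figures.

Plated area = 2 × 6.40 × 8.72 = 111.6 cm²
Volume = 111.6 × 20.7×10⁻⁴ cm = 0.2310 cm³
m(Cu) = 0.2310 × 8.96 = 2.070 g
n(Cu) = 2.070 / 63.55 = 0.03257 mol; n(e⁻) = 2 × 0.03257 = 0.06514 mol
Q = 0.06514 × 96500 / 0.758 = 8293 C
t = 8293 / 4.87 = 1703 s = 28.4 min

28.4 min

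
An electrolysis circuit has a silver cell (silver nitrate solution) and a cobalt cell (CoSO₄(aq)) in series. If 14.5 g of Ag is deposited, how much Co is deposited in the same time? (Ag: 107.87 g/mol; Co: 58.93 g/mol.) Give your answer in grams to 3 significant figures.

n(Ag) = 14.5 / 107.87 = 0.1344 mol
Ag⁺ + e⁻ → Ag, so n(e⁻) = 0.1344 mol
Since the cells are in series, n(e⁻) in the Co cell is also 0.1344 mol.
Co²⁺ + 2e⁻ → Co, so n(Co) = 0.1344 / 2 = 0.06720 mol
m(Co) = 0.06720 × 58.93 = 3.96 g

3.96 g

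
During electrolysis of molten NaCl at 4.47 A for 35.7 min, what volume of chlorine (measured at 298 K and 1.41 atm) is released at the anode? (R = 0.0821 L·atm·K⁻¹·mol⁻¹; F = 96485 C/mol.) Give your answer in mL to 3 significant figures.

861 mL

Q = 4.47 A × 2142 s = 9575 C
Moles of electrons = 9575 / 96485 = 0.09924 mol
2Cl⁻ → Cl₂ + 2e⁻, so n(Cl₂) = 0.09924 / 2 = 0.04962 mol
V = nRT/P = 0.04962 × 0.0821 × 298 / 1.41 = 0.8610 L
= 861 mL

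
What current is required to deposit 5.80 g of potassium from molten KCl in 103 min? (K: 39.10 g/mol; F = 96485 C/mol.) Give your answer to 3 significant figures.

n(K) = 5.80 / 39.10 = 0.1483 mol
K⁺ + e⁻ → K, so n(e⁻) = 0.1483 mol
Q = 0.1483 × 96485 = 14310 C
I = Q / t = 14310 / 6180 s = 2.32 A

2.32 A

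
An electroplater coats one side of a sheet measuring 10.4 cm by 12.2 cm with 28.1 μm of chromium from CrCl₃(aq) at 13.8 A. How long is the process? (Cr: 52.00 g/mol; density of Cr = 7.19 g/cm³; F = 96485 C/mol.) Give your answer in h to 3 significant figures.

0.287 h

Plated area = 10.4 × 12.2 = 126.9 cm²
Volume = 126.9 × 28.1×10⁻⁴ cm = 0.3566 cm³
m(Cr) = 0.3566 × 7.19 = 2.564 g
n(Cr) = 2.564 / 52.00 = 0.04931 mol; n(e⁻) = 3 × 0.04931 = 0.1479 mol
Q = 0.1479 × 96485 = 14270 C
t = 14270 / 13.8 = 1034 s = 0.287 h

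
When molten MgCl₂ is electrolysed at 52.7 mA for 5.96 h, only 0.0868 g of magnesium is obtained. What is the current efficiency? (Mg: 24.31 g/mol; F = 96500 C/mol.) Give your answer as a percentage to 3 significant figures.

60.9%

Q = 0.0527 × 21456 = 1131 C
n(e⁻) = 1131 / 96500 = 0.01172 mol
Mg²⁺ + 2e⁻ → Mg, so theoretical n(Mg) = 0.005860 mol → 0.1425 g
Efficiency = 0.0868 / 0.1425 = 0.6091 = 60.9%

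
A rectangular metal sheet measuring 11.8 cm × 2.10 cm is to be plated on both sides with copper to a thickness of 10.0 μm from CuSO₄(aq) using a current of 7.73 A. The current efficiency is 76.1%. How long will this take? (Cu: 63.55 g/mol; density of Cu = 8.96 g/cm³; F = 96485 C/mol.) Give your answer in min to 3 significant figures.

3.82 min

Plated area = 2 × 11.8 × 2.10 = 49.56 cm²
Volume = 49.56 × 10.0×10⁻⁴ cm = 0.04956 cm³
m(Cu) = 0.04956 × 8.96 = 0.4441 g
n(Cu) = 0.4441 / 63.55 = 0.006988 mol; n(e⁻) = 2 × 0.006988 = 0.01398 mol
Q = 0.01398 × 96485 / 0.761 = 1772 C
t = 1772 / 7.73 = 229.2 s = 3.82 min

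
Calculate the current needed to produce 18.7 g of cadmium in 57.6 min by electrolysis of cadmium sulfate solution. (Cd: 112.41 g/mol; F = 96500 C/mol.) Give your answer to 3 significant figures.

9.29 A

n(Cd) = 18.7 / 112.41 = 0.1664 mol
Cd²⁺ + 2e⁻ → Cd, so n(e⁻) = 2 × 0.1664 = 0.3328 mol
Q = 0.3328 × 96500 = 32120 C
I = Q / t = 32120 / 3456 s = 9.29 A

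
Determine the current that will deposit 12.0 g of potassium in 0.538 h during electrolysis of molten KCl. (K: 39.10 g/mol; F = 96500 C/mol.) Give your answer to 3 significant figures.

15.3 A

n(K) = 12.0 / 39.10 = 0.3069 mol
K⁺ + e⁻ → K, so n(e⁻) = 0.3069 mol
Q = 0.3069 × 96500 = 29620 C
I = Q / t = 29620 / 1936.8 s = 15.3 A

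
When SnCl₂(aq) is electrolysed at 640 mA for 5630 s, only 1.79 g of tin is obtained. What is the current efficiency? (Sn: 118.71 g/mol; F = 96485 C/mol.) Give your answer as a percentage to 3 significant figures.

80.8%

Q = 0.640 × 5630 = 3603 C
n(e⁻) = 3603 / 96485 = 0.03734 mol
Sn²⁺ + 2e⁻ → Sn, so theoretical n(Sn) = 0.01867 mol → 2.216 g
Efficiency = 1.79 / 2.216 = 0.8078 = 80.8%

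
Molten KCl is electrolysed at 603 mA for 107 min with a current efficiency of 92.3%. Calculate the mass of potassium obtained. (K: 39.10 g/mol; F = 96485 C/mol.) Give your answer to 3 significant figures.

Q = 0.603 × 6420 = 3871 C
n(e⁻) = 3871 / 96485 = 0.04012 mol
K⁺ + e⁻ → K, so theoretical m(K) = 0.04012 × 39.10 = 1.569 g
Actual mass = 92.3% × 1.569 = 1.45 g

1.45 g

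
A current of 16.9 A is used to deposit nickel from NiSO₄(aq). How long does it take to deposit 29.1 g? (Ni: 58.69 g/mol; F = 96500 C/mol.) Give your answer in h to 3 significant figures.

1.57 h

n(Ni) = 29.1 / 58.69 = 0.4958 mol
Ni²⁺ + 2e⁻ → Ni, so n(e⁻) = 2 × 0.4958 = 0.9916 mol
Q = 0.9916 × 96500 = 95690 C
t = Q / I = 95690 / 16.9 = 5662 s = 1.57 h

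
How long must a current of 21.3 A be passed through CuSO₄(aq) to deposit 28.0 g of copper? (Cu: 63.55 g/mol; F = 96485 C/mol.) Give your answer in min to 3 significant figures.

n(Cu) = 28.0 / 63.55 = 0.4406 mol
Cu²⁺ + 2e⁻ → Cu, so n(e⁻) = 2 × 0.4406 = 0.8812 mol
Q = 0.8812 × 96485 = 85020 C
t = Q / I = 85020 / 21.3 = 3992 s = 66.5 min

66.5 min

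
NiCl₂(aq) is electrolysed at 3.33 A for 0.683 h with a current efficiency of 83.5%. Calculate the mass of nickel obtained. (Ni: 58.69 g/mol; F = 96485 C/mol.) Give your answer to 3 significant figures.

2.08 g

Q = 3.33 × 2458.8 = 8188 C
n(e⁻) = 8188 / 96485 = 0.08486 mol
Ni²⁺ + 2e⁻ → Ni, so theoretical m(Ni) = 0.04243 × 58.69 = 2.490 g
Actual mass = 83.5% × 2.490 = 2.08 g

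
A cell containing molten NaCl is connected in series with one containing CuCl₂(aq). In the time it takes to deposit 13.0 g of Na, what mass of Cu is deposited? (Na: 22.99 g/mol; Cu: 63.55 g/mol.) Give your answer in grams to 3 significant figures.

n(Na) = 13.0 / 22.99 = 0.5655 mol
Na⁺ + e⁻ → Na, so n(e⁻) = 0.5655 mol
Same current for the same time ⇒ same n(e⁻) = 0.5655 mol in both cells.
Cu²⁺ + 2e⁻ → Cu, so n(Cu) = 0.5655 / 2 = 0.2828 mol
m(Cu) = 0.2828 × 63.55 = 18.0 g

18.0 g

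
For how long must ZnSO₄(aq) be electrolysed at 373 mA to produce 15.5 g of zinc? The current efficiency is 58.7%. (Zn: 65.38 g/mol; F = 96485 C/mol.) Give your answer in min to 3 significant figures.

n(Zn) = 15.5 / 65.38 = 0.2371 mol
Zn²⁺ + 2e⁻ → Zn, so n(e⁻) = 2 × 0.2371 = 0.4742 mol
Q = 0.4742 × 96485 / 0.587 = 77940 C
t = Q / I = 77940 / 0.373 = 2.090×10^5 s = 3480 min

3480 min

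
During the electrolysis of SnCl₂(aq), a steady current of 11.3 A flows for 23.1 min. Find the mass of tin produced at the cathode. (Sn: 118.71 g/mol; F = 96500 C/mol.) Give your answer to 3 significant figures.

9.63 g

Q = 11.3 A × 1386 s = 15660 C
Moles of electrons = 15660 / 96500 = 0.1623 mol
Sn²⁺ + 2e⁻ → Sn, so n(Sn) = 0.1623 / 2 = 0.08115 mol
m = 0.08115 × 118.71 = 9.63 g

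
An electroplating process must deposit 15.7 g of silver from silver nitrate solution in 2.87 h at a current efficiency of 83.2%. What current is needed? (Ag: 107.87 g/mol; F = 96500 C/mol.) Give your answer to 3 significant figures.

n(Ag) = 15.7 / 107.87 = 0.1455 mol
Ag⁺ + e⁻ → Ag, so n(e⁻) = 0.1455 mol
Q = 0.1455 × 96500 / 0.832 = 16880 C
I = Q / t = 16880 / 10332 s = 1.63 A

1.63 A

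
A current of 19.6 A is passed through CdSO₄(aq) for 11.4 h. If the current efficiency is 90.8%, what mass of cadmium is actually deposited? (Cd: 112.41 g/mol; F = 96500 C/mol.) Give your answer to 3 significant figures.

Q = 19.6 × 41040 = 8.044×10^5 C
n(e⁻) = 8.044×10^5 / 96500 = 8.336 mol
Cd²⁺ + 2e⁻ → Cd, so theoretical m(Cd) = 4.168 × 112.41 = 468.5 g
Actual mass = 90.8% × 468.5 = 425 g

425 g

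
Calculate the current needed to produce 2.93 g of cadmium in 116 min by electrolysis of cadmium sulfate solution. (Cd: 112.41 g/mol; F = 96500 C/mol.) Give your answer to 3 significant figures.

n(Cd) = 2.93 / 112.41 = 0.02607 mol
Cd²⁺ + 2e⁻ → Cd, so n(e⁻) = 2 × 0.02607 = 0.05214 mol
Q = 0.05214 × 96500 = 5032 C
I = Q / t = 5032 / 6960 s = 0.723 A

0.723 A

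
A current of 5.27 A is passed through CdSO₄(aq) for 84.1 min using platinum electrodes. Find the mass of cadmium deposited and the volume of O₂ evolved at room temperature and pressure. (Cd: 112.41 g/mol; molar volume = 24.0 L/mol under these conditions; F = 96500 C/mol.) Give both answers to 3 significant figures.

Q = 5.27 × 5046 = 26590 C; n(e⁻) = 26590 / 96500 = 0.2755 mol
Cathode: Cd²⁺ + 2e⁻ → Cd → n(Cd) = 0.2755/2 = 0.1378 mol → 15.5 g
Anode: 2H₂O → O₂ + 4H⁺ + 4e⁻ → n(O₂) = 0.2755/4 = 0.06888 mol → 1.65 L

15.5 g Cd; 1.65 L O₂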